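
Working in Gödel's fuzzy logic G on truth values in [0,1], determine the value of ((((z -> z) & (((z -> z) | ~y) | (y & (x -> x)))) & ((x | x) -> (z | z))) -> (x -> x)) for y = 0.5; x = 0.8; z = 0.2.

1.00

(z -> z): 0.2 ≤ 0.2, so result = 1
(z -> z): 0.2 ≤ 0.2, so result = 1
~y: Gödel ¬ of 0.5 = 0 (operand ≠ 0)
((z -> z) | ~y) = max(1, 0) = 1
(x -> x): 0.8 ≤ 0.8, so result = 1
(y & (x -> x)) = min(0.5, 1) = 0.5
(((z -> z) | ~y) | (y & (x -> x))) = max(1, 0.5) = 1
((z -> z) & (((z -> z) | ~y) | (y & (x -> x)))) = min(1, 1) = 1
(x | x) = max(0.8, 0.8) = 0.8
(z | z) = max(0.2, 0.2) = 0.2
((x | x) -> (z | z)): 0.8 > 0.2, so result = 0.2
(((z -> z) & (((z -> z) | ~y) | (y & (x -> x)))) & ((x | x) -> (z | z))) = min(1, 0.2) = 0.2
(x -> x): 0.8 ≤ 0.8, so result = 1
((((z -> z) & (((z -> z) | ~y) | (y & (x -> x)))) & ((x | x) -> (z | z))) -> (x -> x)): 0.2 ≤ 1, so result = 1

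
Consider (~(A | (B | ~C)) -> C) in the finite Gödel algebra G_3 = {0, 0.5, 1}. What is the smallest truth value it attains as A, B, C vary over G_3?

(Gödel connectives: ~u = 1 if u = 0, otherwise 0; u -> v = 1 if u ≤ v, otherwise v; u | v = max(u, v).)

0.50

The minimum is attained at A = 0, B = 0, C = 0.5:
  ~C: Gödel ¬ of 0.5 = 0 (operand ≠ 0)
  (B | ~C) = max(0, 0) = 0
  (A | (B | ~C)) = max(0, 0) = 0
  ~(A | (B | ~C)): Gödel ¬ of 0 = 1 (operand is 0)
  (~(A | (B | ~C)) -> C): 1 > 0.5, so result = 0.5
Checking all 27 assignments confirms none give a value below 0.50.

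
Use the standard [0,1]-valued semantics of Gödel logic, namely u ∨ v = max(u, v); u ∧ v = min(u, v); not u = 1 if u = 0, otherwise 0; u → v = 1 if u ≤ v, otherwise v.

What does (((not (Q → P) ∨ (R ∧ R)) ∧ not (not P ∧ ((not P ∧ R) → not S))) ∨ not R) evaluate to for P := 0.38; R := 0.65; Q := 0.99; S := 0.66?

0.65

(Q → P): 0.99 > 0.38, so result = 0.38
not (Q → P): Gödel ¬ of 0.38 = 0 (operand ≠ 0)
(R ∧ R) = min(0.65, 0.65) = 0.65
(not (Q → P) ∨ (R ∧ R)) = max(0, 0.65) = 0.65
not P: Gödel ¬ of 0.38 = 0 (operand ≠ 0)
not P: Gödel ¬ of 0.38 = 0 (operand ≠ 0)
(not P ∧ R) = min(0, 0.65) = 0
not S: Gödel ¬ of 0.66 = 0 (operand ≠ 0)
((not P ∧ R) → not S): 0 ≤ 0, so result = 1
(not P ∧ ((not P ∧ R) → not S)) = min(0, 1) = 0
not (not P ∧ ((not P ∧ R) → not S)): Gödel ¬ of 0 = 1 (operand is 0)
((not (Q → P) ∨ (R ∧ R)) ∧ not (not P ∧ ((not P ∧ R) → not S))) = min(0.65, 1) = 0.65
not R: Gödel ¬ of 0.65 = 0 (operand ≠ 0)
(((not (Q → P) ∨ (R ∧ R)) ∧ not (not P ∧ ((not P ∧ R) → not S))) ∨ not R) = max(0.65, 0) = 0.65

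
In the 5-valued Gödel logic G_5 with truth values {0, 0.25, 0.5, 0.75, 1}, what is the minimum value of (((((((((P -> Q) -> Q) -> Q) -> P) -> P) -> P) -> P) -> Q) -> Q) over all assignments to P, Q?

Every assignment gives 1. For instance at P = 0, Q = 0:
  (P -> Q): 0 ≤ 0, so result = 1
  ((P -> Q) -> Q): 1 > 0, so result = 0
  (((P -> Q) -> Q) -> Q): 0 ≤ 0, so result = 1
  ((((P -> Q) -> Q) -> Q) -> P): 1 > 0, so result = 0
  (((((P -> Q) -> Q) -> Q) -> P) -> P): 0 ≤ 0, so result = 1
  ((((((P -> Q) -> Q) -> Q) -> P) -> P) -> P): 1 > 0, so result = 0
  (((((((P -> Q) -> Q) -> Q) -> P) -> P) -> P) -> P): 0 ≤ 0, so result = 1
  ((((((((P -> Q) -> Q) -> Q) -> P) -> P) -> P) -> P) -> Q): 1 > 0, so result = 0
  (((((((((P -> Q) -> Q) -> Q) -> P) -> P) -> P) -> P) -> Q) -> Q): 0 ≤ 0, so result = 1
All 25 assignments give value 1 — the formula is a G_5-tautology.

1.00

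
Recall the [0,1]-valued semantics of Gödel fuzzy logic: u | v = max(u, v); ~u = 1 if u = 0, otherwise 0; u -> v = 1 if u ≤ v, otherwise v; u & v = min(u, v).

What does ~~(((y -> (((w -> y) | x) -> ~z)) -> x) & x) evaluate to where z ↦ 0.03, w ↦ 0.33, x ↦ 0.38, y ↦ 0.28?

1.00

(w -> y): 0.33 > 0.28, so result = 0.28
((w -> y) | x) = max(0.28, 0.38) = 0.38
~z: Gödel ¬ of 0.03 = 0 (operand ≠ 0)
(((w -> y) | x) -> ~z): 0.38 > 0, so result = 0
(y -> (((w -> y) | x) -> ~z)): 0.28 > 0, so result = 0
((y -> (((w -> y) | x) -> ~z)) -> x): 0 ≤ 0.38, so result = 1
(((y -> (((w -> y) | x) -> ~z)) -> x) & x) = min(1, 0.38) = 0.38
~(((y -> (((w -> y) | x) -> ~z)) -> x) & x): Gödel ¬ of 0.38 = 0 (operand ≠ 0)
~~(((y -> (((w -> y) | x) -> ~z)) -> x) & x): Gödel ¬ of 0 = 1 (operand is 0)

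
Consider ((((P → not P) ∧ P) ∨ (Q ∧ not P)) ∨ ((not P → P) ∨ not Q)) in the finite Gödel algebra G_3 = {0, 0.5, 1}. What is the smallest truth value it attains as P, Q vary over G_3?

The minimum is attained at P = 0, Q = 0.5:
  not P: Gödel ¬ of 0 = 1 (operand is 0)
  (P → not P): 0 ≤ 1, so result = 1
  ((P → not P) ∧ P) = min(1, 0) = 0
  not P: Gödel ¬ of 0 = 1 (operand is 0)
  (Q ∧ not P) = min(0.5, 1) = 0.5
  (((P → not P) ∧ P) ∨ (Q ∧ not P)) = max(0, 0.5) = 0.5
  not P: Gödel ¬ of 0 = 1 (operand is 0)
  (not P → P): 1 > 0, so result = 0
  not Q: Gödel ¬ of 0.5 = 0 (operand ≠ 0)
  ((not P → P) ∨ not Q) = max(0, 0) = 0
  ((((P → not P) ∧ P) ∨ (Q ∧ not P)) ∨ ((not P → P) ∨ not Q)) = max(0.5, 0) = 0.5
Checking all 9 assignments confirms none give a value below 0.50.

0.50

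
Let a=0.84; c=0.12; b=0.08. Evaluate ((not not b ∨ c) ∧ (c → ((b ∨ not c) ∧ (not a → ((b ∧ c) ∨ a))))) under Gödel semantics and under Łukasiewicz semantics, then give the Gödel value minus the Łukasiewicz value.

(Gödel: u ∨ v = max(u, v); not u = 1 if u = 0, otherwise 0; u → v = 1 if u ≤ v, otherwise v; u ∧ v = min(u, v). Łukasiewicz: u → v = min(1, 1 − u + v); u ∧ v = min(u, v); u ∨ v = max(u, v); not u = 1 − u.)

-0.04

Gödel evaluation:
  not b: Gödel ¬ of 0.08 = 0 (operand ≠ 0)
  not not b: Gödel ¬ of 0 = 1 (operand is 0)
  (not not b ∨ c) = max(1, 0.12) = 1
  not c: Gödel ¬ of 0.12 = 0 (operand ≠ 0)
  (b ∨ not c) = max(0.08, 0) = 0.08
  not a: Gödel ¬ of 0.84 = 0 (operand ≠ 0)
  (b ∧ c) = min(0.08, 0.12) = 0.08
  ((b ∧ c) ∨ a) = max(0.08, 0.84) = 0.84
  (not a → ((b ∧ c) ∨ a)): 0 ≤ 0.84, so result = 1
  ((b ∨ not c) ∧ (not a → ((b ∧ c) ∨ a))) = min(0.08, 1) = 0.08
  (c → ((b ∨ not c) ∧ (not a → ((b ∧ c) ∨ a)))): 0.12 > 0.08, so result = 0.08
  ((not not b ∨ c) ∧ (c → ((b ∨ not c) ∧ (not a → ((b ∧ c) ∨ a))))) = min(1, 0.08) = 0.08
  Gödel value = 0.08
Łukasiewicz evaluation:
  not b: Łukasiewicz ¬ gives 1 − 0.08 = 0.92
  not not b: Łukasiewicz ¬ gives 1 − 0.92 = 0.08
  (not not b ∨ c) = max(0.08, 0.12) = 0.12
  not c: Łukasiewicz ¬ gives 1 − 0.12 = 0.88
  (b ∨ not c) = max(0.08, 0.88) = 0.88
  not a: Łukasiewicz ¬ gives 1 − 0.84 = 0.16
  (b ∧ c) = min(0.08, 0.12) = 0.08
  ((b ∧ c) ∨ a) = max(0.08, 0.84) = 0.84
  (not a → ((b ∧ c) ∨ a)): min(1, 1 − 0.16 + 0.84) = 1
  ((b ∨ not c) ∧ (not a → ((b ∧ c) ∨ a))) = min(0.88, 1) = 0.88
  (c → ((b ∨ not c) ∧ (not a → ((b ∧ c) ∨ a)))): min(1, 1 − 0.12 + 0.88) = 1
  ((not not b ∨ c) ∧ (c → ((b ∨ not c) ∧ (not a → ((b ∧ c) ∨ a))))) = min(0.12, 1) = 0.12
  Łukasiewicz value = 0.12
Difference: 0.08 − 0.12 = -0.04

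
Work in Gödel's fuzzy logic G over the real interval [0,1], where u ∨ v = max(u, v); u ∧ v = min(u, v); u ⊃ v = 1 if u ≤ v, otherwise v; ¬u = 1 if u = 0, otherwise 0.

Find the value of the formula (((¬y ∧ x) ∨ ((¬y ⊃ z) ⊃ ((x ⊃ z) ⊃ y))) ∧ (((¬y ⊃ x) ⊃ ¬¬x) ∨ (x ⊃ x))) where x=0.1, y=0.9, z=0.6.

¬y: Gödel ¬ of 0.9 = 0 (operand ≠ 0)
(¬y ∧ x) = min(0, 0.1) = 0
¬y: Gödel ¬ of 0.9 = 0 (operand ≠ 0)
(¬y ⊃ z): 0 ≤ 0.6, so result = 1
(x ⊃ z): 0.1 ≤ 0.6, so result = 1
((x ⊃ z) ⊃ y): 1 > 0.9, so result = 0.9
((¬y ⊃ z) ⊃ ((x ⊃ z) ⊃ y)): 1 > 0.9, so result = 0.9
((¬y ∧ x) ∨ ((¬y ⊃ z) ⊃ ((x ⊃ z) ⊃ y))) = max(0, 0.9) = 0.9
¬y: Gödel ¬ of 0.9 = 0 (operand ≠ 0)
(¬y ⊃ x): 0 ≤ 0.1, so result = 1
¬x: Gödel ¬ of 0.1 = 0 (operand ≠ 0)
¬¬x: Gödel ¬ of 0 = 1 (operand is 0)
((¬y ⊃ x) ⊃ ¬¬x): 1 ≤ 1, so result = 1
(x ⊃ x): 0.1 ≤ 0.1, so result = 1
(((¬y ⊃ x) ⊃ ¬¬x) ∨ (x ⊃ x)) = max(1, 1) = 1
(((¬y ∧ x) ∨ ((¬y ⊃ z) ⊃ ((x ⊃ z) ⊃ y))) ∧ (((¬y ⊃ x) ⊃ ¬¬x) ∨ (x ⊃ x))) = min(0.9, 1) = 0.9

0.90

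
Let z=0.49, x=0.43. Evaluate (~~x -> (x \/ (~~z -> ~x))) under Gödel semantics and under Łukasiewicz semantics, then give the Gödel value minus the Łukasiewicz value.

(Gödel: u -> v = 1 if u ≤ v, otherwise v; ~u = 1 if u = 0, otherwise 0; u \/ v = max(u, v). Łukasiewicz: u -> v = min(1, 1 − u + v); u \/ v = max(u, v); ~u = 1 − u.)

-0.57

Gödel evaluation:
  ~x: Gödel ¬ of 0.43 = 0 (operand ≠ 0)
  ~~x: Gödel ¬ of 0 = 1 (operand is 0)
  ~z: Gödel ¬ of 0.49 = 0 (operand ≠ 0)
  ~~z: Gödel ¬ of 0 = 1 (operand is 0)
  ~x: Gödel ¬ of 0.43 = 0 (operand ≠ 0)
  (~~z -> ~x): 1 > 0, so result = 0
  (x \/ (~~z -> ~x)) = max(0.43, 0) = 0.43
  (~~x -> (x \/ (~~z -> ~x))): 1 > 0.43, so result = 0.43
  Gödel value = 0.43
Łukasiewicz evaluation:
  ~x: Łukasiewicz ¬ gives 1 − 0.43 = 0.57
  ~~x: Łukasiewicz ¬ gives 1 − 0.57 = 0.43
  ~z: Łukasiewicz ¬ gives 1 − 0.49 = 0.51
  ~~z: Łukasiewicz ¬ gives 1 − 0.51 = 0.49
  ~x: Łukasiewicz ¬ gives 1 − 0.43 = 0.57
  (~~z -> ~x): min(1, 1 − 0.49 + 0.57) = 1
  (x \/ (~~z -> ~x)) = max(0.43, 1) = 1
  (~~x -> (x \/ (~~z -> ~x))): min(1, 1 − 0.43 + 1) = 1
  Łukasiewicz value = 1
Difference: 0.43 − 1 = -0.57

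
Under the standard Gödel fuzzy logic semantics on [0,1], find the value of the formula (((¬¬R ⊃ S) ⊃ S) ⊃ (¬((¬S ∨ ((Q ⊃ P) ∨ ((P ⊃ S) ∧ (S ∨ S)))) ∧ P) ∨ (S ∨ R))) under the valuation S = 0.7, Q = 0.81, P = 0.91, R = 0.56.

¬R: Gödel ¬ of 0.56 = 0 (operand ≠ 0)
¬¬R: Gödel ¬ of 0 = 1 (operand is 0)
(¬¬R ⊃ S): 1 > 0.7, so result = 0.7
((¬¬R ⊃ S) ⊃ S): 0.7 ≤ 0.7, so result = 1
¬S: Gödel ¬ of 0.7 = 0 (operand ≠ 0)
(Q ⊃ P): 0.81 ≤ 0.91, so result = 1
(P ⊃ S): 0.91 > 0.7, so result = 0.7
(S ∨ S) = max(0.7, 0.7) = 0.7
((P ⊃ S) ∧ (S ∨ S)) = min(0.7, 0.7) = 0.7
((Q ⊃ P) ∨ ((P ⊃ S) ∧ (S ∨ S))) = max(1, 0.7) = 1
(¬S ∨ ((Q ⊃ P) ∨ ((P ⊃ S) ∧ (S ∨ S)))) = max(0, 1) = 1
((¬S ∨ ((Q ⊃ P) ∨ ((P ⊃ S) ∧ (S ∨ S)))) ∧ P) = min(1, 0.91) = 0.91
¬((¬S ∨ ((Q ⊃ P) ∨ ((P ⊃ S) ∧ (S ∨ S)))) ∧ P): Gödel ¬ of 0.91 = 0 (operand ≠ 0)
(S ∨ R) = max(0.7, 0.56) = 0.7
(¬((¬S ∨ ((Q ⊃ P) ∨ ((P ⊃ S) ∧ (S ∨ S)))) ∧ P) ∨ (S ∨ R)) = max(0, 0.7) = 0.7
(((¬¬R ⊃ S) ⊃ S) ⊃ (¬((¬S ∨ ((Q ⊃ P) ∨ ((P ⊃ S) ∧ (S ∨ S)))) ∧ P) ∨ (S ∨ R))): 1 > 0.7, so result = 0.7

0.70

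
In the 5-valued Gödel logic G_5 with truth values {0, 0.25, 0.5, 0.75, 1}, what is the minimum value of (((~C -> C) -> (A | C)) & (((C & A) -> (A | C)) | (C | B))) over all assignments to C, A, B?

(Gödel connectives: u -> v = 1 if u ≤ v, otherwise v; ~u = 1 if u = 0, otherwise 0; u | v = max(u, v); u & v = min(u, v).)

0.25

The minimum is attained at C = 0.25, A = 0, B = 0:
  ~C: Gödel ¬ of 0.25 = 0 (operand ≠ 0)
  (~C -> C): 0 ≤ 0.25, so result = 1
  (A | C) = max(0, 0.25) = 0.25
  ((~C -> C) -> (A | C)): 1 > 0.25, so result = 0.25
  (C & A) = min(0.25, 0) = 0
  (A | C) = max(0, 0.25) = 0.25
  ((C & A) -> (A | C)): 0 ≤ 0.25, so result = 1
  (C | B) = max(0.25, 0) = 0.25
  (((C & A) -> (A | C)) | (C | B)) = max(1, 0.25) = 1
  (((~C -> C) -> (A | C)) & (((C & A) -> (A | C)) | (C | B))) = min(0.25, 1) = 0.25
Checking all 125 assignments confirms none give a value below 0.25.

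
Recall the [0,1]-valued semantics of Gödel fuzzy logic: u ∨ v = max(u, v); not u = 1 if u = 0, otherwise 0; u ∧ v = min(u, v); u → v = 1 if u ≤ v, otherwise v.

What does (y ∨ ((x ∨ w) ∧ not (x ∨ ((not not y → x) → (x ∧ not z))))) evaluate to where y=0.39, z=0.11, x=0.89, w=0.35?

0.39

(x ∨ w) = max(0.89, 0.35) = 0.89
not y: Gödel ¬ of 0.39 = 0 (operand ≠ 0)
not not y: Gödel ¬ of 0 = 1 (operand is 0)
(not not y → x): 1 > 0.89, so result = 0.89
not z: Gödel ¬ of 0.11 = 0 (operand ≠ 0)
(x ∧ not z) = min(0.89, 0) = 0
((not not y → x) → (x ∧ not z)): 0.89 > 0, so result = 0
(x ∨ ((not not y → x) → (x ∧ not z))) = max(0.89, 0) = 0.89
not (x ∨ ((not not y → x) → (x ∧ not z))): Gödel ¬ of 0.89 = 0 (operand ≠ 0)
((x ∨ w) ∧ not (x ∨ ((not not y → x) → (x ∧ not z)))) = min(0.89, 0) = 0
(y ∨ ((x ∨ w) ∧ not (x ∨ ((not not y → x) → (x ∧ not z))))) = max(0.39, 0) = 0.39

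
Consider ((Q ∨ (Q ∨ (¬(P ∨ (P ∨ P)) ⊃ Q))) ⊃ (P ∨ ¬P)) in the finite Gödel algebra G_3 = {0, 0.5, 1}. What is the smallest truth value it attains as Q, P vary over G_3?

0.50

The minimum is attained at Q = 0, P = 0.5:
  (P ∨ P) = max(0.5, 0.5) = 0.5
  (P ∨ (P ∨ P)) = max(0.5, 0.5) = 0.5
  ¬(P ∨ (P ∨ P)): Gödel ¬ of 0.5 = 0 (operand ≠ 0)
  (¬(P ∨ (P ∨ P)) ⊃ Q): 0 ≤ 0, so result = 1
  (Q ∨ (¬(P ∨ (P ∨ P)) ⊃ Q)) = max(0, 1) = 1
  (Q ∨ (Q ∨ (¬(P ∨ (P ∨ P)) ⊃ Q))) = max(0, 1) = 1
  ¬P: Gödel ¬ of 0.5 = 0 (operand ≠ 0)
  (P ∨ ¬P) = max(0.5, 0) = 0.5
  ((Q ∨ (Q ∨ (¬(P ∨ (P ∨ P)) ⊃ Q))) ⊃ (P ∨ ¬P)): 1 > 0.5, so result = 0.5
Checking all 9 assignments confirms none give a value below 0.50.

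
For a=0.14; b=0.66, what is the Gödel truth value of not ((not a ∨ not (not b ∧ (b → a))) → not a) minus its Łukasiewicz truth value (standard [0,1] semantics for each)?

Gödel evaluation:
  not a: Gödel ¬ of 0.14 = 0 (operand ≠ 0)
  not b: Gödel ¬ of 0.66 = 0 (operand ≠ 0)
  (b → a): 0.66 > 0.14, so result = 0.14
  (not b ∧ (b → a)) = min(0, 0.14) = 0
  not (not b ∧ (b → a)): Gödel ¬ of 0 = 1 (operand is 0)
  (not a ∨ not (not b ∧ (b → a))) = max(0, 1) = 1
  not a: Gödel ¬ of 0.14 = 0 (operand ≠ 0)
  ((not a ∨ not (not b ∧ (b → a))) → not a): 1 > 0, so result = 0
  not ((not a ∨ not (not b ∧ (b → a))) → not a): Gödel ¬ of 0 = 1 (operand is 0)
  Gödel value = 1
Łukasiewicz evaluation:
  not a: Łukasiewicz ¬ gives 1 − 0.14 = 0.86
  not b: Łukasiewicz ¬ gives 1 − 0.66 = 0.34
  (b → a): min(1, 1 − 0.66 + 0.14) = 0.48
  (not b ∧ (b → a)) = min(0.34, 0.48) = 0.34
  not (not b ∧ (b → a)): Łukasiewicz ¬ gives 1 − 0.34 = 0.66
  (not a ∨ not (not b ∧ (b → a))) = max(0.86, 0.66) = 0.86
  not a: Łukasiewicz ¬ gives 1 − 0.14 = 0.86
  ((not a ∨ not (not b ∧ (b → a))) → not a): min(1, 1 − 0.86 + 0.86) = 1
  not ((not a ∨ not (not b ∧ (b → a))) → not a): Łukasiewicz ¬ gives 1 − 1 = 0
  Łukasiewicz value = 0
Difference: 1 − 0 = 1.00

1.00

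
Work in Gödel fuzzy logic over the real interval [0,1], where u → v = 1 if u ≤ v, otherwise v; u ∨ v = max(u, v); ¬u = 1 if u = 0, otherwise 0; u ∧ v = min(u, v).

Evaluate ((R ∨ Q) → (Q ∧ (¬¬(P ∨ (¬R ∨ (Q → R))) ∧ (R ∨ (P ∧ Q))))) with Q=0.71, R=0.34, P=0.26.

0.34

(R ∨ Q) = max(0.34, 0.71) = 0.71
¬R: Gödel ¬ of 0.34 = 0 (operand ≠ 0)
(Q → R): 0.71 > 0.34, so result = 0.34
(¬R ∨ (Q → R)) = max(0, 0.34) = 0.34
(P ∨ (¬R ∨ (Q → R))) = max(0.26, 0.34) = 0.34
¬(P ∨ (¬R ∨ (Q → R))): Gödel ¬ of 0.34 = 0 (operand ≠ 0)
¬¬(P ∨ (¬R ∨ (Q → R))): Gödel ¬ of 0 = 1 (operand is 0)
(P ∧ Q) = min(0.26, 0.71) = 0.26
(R ∨ (P ∧ Q)) = max(0.34, 0.26) = 0.34
(¬¬(P ∨ (¬R ∨ (Q → R))) ∧ (R ∨ (P ∧ Q))) = min(1, 0.34) = 0.34
(Q ∧ (¬¬(P ∨ (¬R ∨ (Q → R))) ∧ (R ∨ (P ∧ Q)))) = min(0.71, 0.34) = 0.34
((R ∨ Q) → (Q ∧ (¬¬(P ∨ (¬R ∨ (Q → R))) ∧ (R ∨ (P ∧ Q))))): 0.71 > 0.34, so result = 0.34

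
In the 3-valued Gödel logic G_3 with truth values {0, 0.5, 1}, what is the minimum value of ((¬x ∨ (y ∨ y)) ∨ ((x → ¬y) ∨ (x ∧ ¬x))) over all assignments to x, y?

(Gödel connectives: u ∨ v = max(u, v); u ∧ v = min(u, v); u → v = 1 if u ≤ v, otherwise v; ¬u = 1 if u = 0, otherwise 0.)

The minimum is attained at x = 0.5, y = 0.5:
  ¬x: Gödel ¬ of 0.5 = 0 (operand ≠ 0)
  (y ∨ y) = max(0.5, 0.5) = 0.5
  (¬x ∨ (y ∨ y)) = max(0, 0.5) = 0.5
  ¬y: Gödel ¬ of 0.5 = 0 (operand ≠ 0)
  (x → ¬y): 0.5 > 0, so result = 0
  ¬x: Gödel ¬ of 0.5 = 0 (operand ≠ 0)
  (x ∧ ¬x) = min(0.5, 0) = 0
  ((x → ¬y) ∨ (x ∧ ¬x)) = max(0, 0) = 0
  ((¬x ∨ (y ∨ y)) ∨ ((x → ¬y) ∨ (x ∧ ¬x))) = max(0.5, 0) = 0.5
Checking all 9 assignments confirms none give a value below 0.50.

0.50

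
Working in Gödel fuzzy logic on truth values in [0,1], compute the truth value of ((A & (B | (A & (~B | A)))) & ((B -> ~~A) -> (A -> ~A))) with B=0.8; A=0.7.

0.00

~B: Gödel ¬ of 0.8 = 0 (operand ≠ 0)
(~B | A) = max(0, 0.7) = 0.7
(A & (~B | A)) = min(0.7, 0.7) = 0.7
(B | (A & (~B | A))) = max(0.8, 0.7) = 0.8
(A & (B | (A & (~B | A)))) = min(0.7, 0.8) = 0.7
~A: Gödel ¬ of 0.7 = 0 (operand ≠ 0)
~~A: Gödel ¬ of 0 = 1 (operand is 0)
(B -> ~~A): 0.8 ≤ 1, so result = 1
~A: Gödel ¬ of 0.7 = 0 (operand ≠ 0)
(A -> ~A): 0.7 > 0, so result = 0
((B -> ~~A) -> (A -> ~A)): 1 > 0, so result = 0
((A & (B | (A & (~B | A)))) & ((B -> ~~A) -> (A -> ~A))) = min(0.7, 0) = 0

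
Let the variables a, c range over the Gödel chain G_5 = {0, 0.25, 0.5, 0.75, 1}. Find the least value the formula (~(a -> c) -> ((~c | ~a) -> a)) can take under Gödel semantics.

0.25

The minimum is attained at a = 0.25, c = 0:
  (a -> c): 0.25 > 0, so result = 0
  ~(a -> c): Gödel ¬ of 0 = 1 (operand is 0)
  ~c: Gödel ¬ of 0 = 1 (operand is 0)
  ~a: Gödel ¬ of 0.25 = 0 (operand ≠ 0)
  (~c | ~a) = max(1, 0) = 1
  ((~c | ~a) -> a): 1 > 0.25, so result = 0.25
  (~(a -> c) -> ((~c | ~a) -> a)): 1 > 0.25, so result = 0.25
Checking all 25 assignments confirms none give a value below 0.25.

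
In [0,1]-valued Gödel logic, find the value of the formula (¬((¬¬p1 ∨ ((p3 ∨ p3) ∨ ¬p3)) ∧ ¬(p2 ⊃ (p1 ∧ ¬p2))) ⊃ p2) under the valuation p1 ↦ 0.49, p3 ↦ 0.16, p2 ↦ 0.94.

1.00

¬p1: Gödel ¬ of 0.49 = 0 (operand ≠ 0)
¬¬p1: Gödel ¬ of 0 = 1 (operand is 0)
(p3 ∨ p3) = max(0.16, 0.16) = 0.16
¬p3: Gödel ¬ of 0.16 = 0 (operand ≠ 0)
((p3 ∨ p3) ∨ ¬p3) = max(0.16, 0) = 0.16
(¬¬p1 ∨ ((p3 ∨ p3) ∨ ¬p3)) = max(1, 0.16) = 1
¬p2: Gödel ¬ of 0.94 = 0 (operand ≠ 0)
(p1 ∧ ¬p2) = min(0.49, 0) = 0
(p2 ⊃ (p1 ∧ ¬p2)): 0.94 > 0, so result = 0
¬(p2 ⊃ (p1 ∧ ¬p2)): Gödel ¬ of 0 = 1 (operand is 0)
((¬¬p1 ∨ ((p3 ∨ p3) ∨ ¬p3)) ∧ ¬(p2 ⊃ (p1 ∧ ¬p2))) = min(1, 1) = 1
¬((¬¬p1 ∨ ((p3 ∨ p3) ∨ ¬p3)) ∧ ¬(p2 ⊃ (p1 ∧ ¬p2))): Gödel ¬ of 1 = 0 (operand ≠ 0)
(¬((¬¬p1 ∨ ((p3 ∨ p3) ∨ ¬p3)) ∧ ¬(p2 ⊃ (p1 ∧ ¬p2))) ⊃ p2): 0 ≤ 0.94, so result = 1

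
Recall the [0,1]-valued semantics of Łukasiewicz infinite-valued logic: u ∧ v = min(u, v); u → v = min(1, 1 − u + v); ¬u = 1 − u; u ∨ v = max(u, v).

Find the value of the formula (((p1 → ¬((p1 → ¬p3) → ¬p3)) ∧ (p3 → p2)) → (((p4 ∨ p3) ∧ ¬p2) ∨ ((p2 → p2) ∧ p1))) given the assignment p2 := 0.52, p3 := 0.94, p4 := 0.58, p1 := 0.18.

¬p3: Łukasiewicz ¬ gives 1 − 0.94 = 0.06
(p1 → ¬p3): min(1, 1 − 0.18 + 0.06) = 0.88
¬p3: Łukasiewicz ¬ gives 1 − 0.94 = 0.06
((p1 → ¬p3) → ¬p3): min(1, 1 − 0.88 + 0.06) = 0.18
¬((p1 → ¬p3) → ¬p3): Łukasiewicz ¬ gives 1 − 0.18 = 0.82
(p1 → ¬((p1 → ¬p3) → ¬p3)): min(1, 1 − 0.18 + 0.82) = 1
(p3 → p2): min(1, 1 − 0.94 + 0.52) = 0.58
((p1 → ¬((p1 → ¬p3) → ¬p3)) ∧ (p3 → p2)) = min(1, 0.58) = 0.58
(p4 ∨ p3) = max(0.58, 0.94) = 0.94
¬p2: Łukasiewicz ¬ gives 1 − 0.52 = 0.48
((p4 ∨ p3) ∧ ¬p2) = min(0.94, 0.48) = 0.48
(p2 → p2): min(1, 1 − 0.52 + 0.52) = 1
((p2 → p2) ∧ p1) = min(1, 0.18) = 0.18
(((p4 ∨ p3) ∧ ¬p2) ∨ ((p2 → p2) ∧ p1)) = max(0.48, 0.18) = 0.48
(((p1 → ¬((p1 → ¬p3) → ¬p3)) ∧ (p3 → p2)) → (((p4 ∨ p3) ∧ ¬p2) ∨ ((p2 → p2) ∧ p1))): min(1, 1 − 0.58 + 0.48) = 0.9

0.90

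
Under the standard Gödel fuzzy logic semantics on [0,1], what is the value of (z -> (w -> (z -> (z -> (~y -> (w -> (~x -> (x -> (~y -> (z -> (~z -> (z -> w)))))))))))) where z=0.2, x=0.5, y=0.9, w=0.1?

~y: Gödel ¬ of 0.9 = 0 (operand ≠ 0)
~x: Gödel ¬ of 0.5 = 0 (operand ≠ 0)
~y: Gödel ¬ of 0.9 = 0 (operand ≠ 0)
~z: Gödel ¬ of 0.2 = 0 (operand ≠ 0)
(z -> w): 0.2 > 0.1, so result = 0.1
(~z -> (z -> w)): 0 ≤ 0.1, so result = 1
(z -> (~z -> (z -> w))): 0.2 ≤ 1, so result = 1
(~y -> (z -> (~z -> (z -> w)))): 0 ≤ 1, so result = 1
(x -> (~y -> (z -> (~z -> (z -> w))))): 0.5 ≤ 1, so result = 1
(~x -> (x -> (~y -> (z -> (~z -> (z -> w)))))): 0 ≤ 1, so result = 1
(w -> (~x -> (x -> (~y -> (z -> (~z -> (z -> w))))))): 0.1 ≤ 1, so result = 1
(~y -> (w -> (~x -> (x -> (~y -> (z -> (~z -> (z -> w)))))))): 0 ≤ 1, so result = 1
(z -> (~y -> (w -> (~x -> (x -> (~y -> (z -> (~z -> (z -> w))))))))): 0.2 ≤ 1, so result = 1
(z -> (z -> (~y -> (w -> (~x -> (x -> (~y -> (z -> (~z -> (z -> w)))))))))): 0.2 ≤ 1, so result = 1
(w -> (z -> (z -> (~y -> (w -> (~x -> (x -> (~y -> (z -> (~z -> (z -> w))))))))))): 0.1 ≤ 1, so result = 1
(z -> (w -> (z -> (z -> (~y -> (w -> (~x -> (x -> (~y -> (z -> (~z -> (z -> w)))))))))))): 0.2 ≤ 1, so result = 1

1.00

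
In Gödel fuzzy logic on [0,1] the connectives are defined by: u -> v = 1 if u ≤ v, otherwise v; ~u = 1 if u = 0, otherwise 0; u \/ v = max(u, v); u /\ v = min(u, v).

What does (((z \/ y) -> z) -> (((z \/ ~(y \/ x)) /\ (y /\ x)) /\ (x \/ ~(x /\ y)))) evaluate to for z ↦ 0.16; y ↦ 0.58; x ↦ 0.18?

(z \/ y) = max(0.16, 0.58) = 0.58
((z \/ y) -> z): 0.58 > 0.16, so result = 0.16
(y \/ x) = max(0.58, 0.18) = 0.58
~(y \/ x): Gödel ¬ of 0.58 = 0 (operand ≠ 0)
(z \/ ~(y \/ x)) = max(0.16, 0) = 0.16
(y /\ x) = min(0.58, 0.18) = 0.18
((z \/ ~(y \/ x)) /\ (y /\ x)) = min(0.16, 0.18) = 0.16
(x /\ y) = min(0.18, 0.58) = 0.18
~(x /\ y): Gödel ¬ of 0.18 = 0 (operand ≠ 0)
(x \/ ~(x /\ y)) = max(0.18, 0) = 0.18
(((z \/ ~(y \/ x)) /\ (y /\ x)) /\ (x \/ ~(x /\ y))) = min(0.16, 0.18) = 0.16
(((z \/ y) -> z) -> (((z \/ ~(y \/ x)) /\ (y /\ x)) /\ (x \/ ~(x /\ y)))): 0.16 ≤ 0.16, so result = 1

1.00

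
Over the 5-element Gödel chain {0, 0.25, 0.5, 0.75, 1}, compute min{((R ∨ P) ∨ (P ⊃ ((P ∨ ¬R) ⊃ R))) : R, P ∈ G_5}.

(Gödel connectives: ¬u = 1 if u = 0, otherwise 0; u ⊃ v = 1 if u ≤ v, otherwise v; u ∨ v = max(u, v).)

The minimum is attained at R = 0, P = 0.25:
  (R ∨ P) = max(0, 0.25) = 0.25
  ¬R: Gödel ¬ of 0 = 1 (operand is 0)
  (P ∨ ¬R) = max(0.25, 1) = 1
  ((P ∨ ¬R) ⊃ R): 1 > 0, so result = 0
  (P ⊃ ((P ∨ ¬R) ⊃ R)): 0.25 > 0, so result = 0
  ((R ∨ P) ∨ (P ⊃ ((P ∨ ¬R) ⊃ R))) = max(0.25, 0) = 0.25
Checking all 25 assignments confirms none give a value below 0.25.

0.25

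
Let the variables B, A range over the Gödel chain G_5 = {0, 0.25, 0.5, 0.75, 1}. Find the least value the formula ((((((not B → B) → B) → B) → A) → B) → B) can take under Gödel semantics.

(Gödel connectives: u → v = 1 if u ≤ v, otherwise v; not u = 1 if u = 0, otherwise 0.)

The minimum is attained at B = 0.25, A = 0:
  not B: Gödel ¬ of 0.25 = 0 (operand ≠ 0)
  (not B → B): 0 ≤ 0.25, so result = 1
  ((not B → B) → B): 1 > 0.25, so result = 0.25
  (((not B → B) → B) → B): 0.25 ≤ 0.25, so result = 1
  ((((not B → B) → B) → B) → A): 1 > 0, so result = 0
  (((((not B → B) → B) → B) → A) → B): 0 ≤ 0.25, so result = 1
  ((((((not B → B) → B) → B) → A) → B) → B): 1 > 0.25, so result = 0.25
Checking all 25 assignments confirms none give a value below 0.25.

0.25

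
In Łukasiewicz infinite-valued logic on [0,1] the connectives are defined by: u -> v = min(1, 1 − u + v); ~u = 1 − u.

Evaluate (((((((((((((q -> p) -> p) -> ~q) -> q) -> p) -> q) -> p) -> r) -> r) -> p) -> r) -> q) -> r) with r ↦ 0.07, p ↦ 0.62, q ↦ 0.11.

0.41

(q -> p): min(1, 1 − 0.11 + 0.62) = 1
((q -> p) -> p): min(1, 1 − 1 + 0.62) = 0.62
~q: Łukasiewicz ¬ gives 1 − 0.11 = 0.89
(((q -> p) -> p) -> ~q): min(1, 1 − 0.62 + 0.89) = 1
((((q -> p) -> p) -> ~q) -> q): min(1, 1 − 1 + 0.11) = 0.11
(((((q -> p) -> p) -> ~q) -> q) -> p): min(1, 1 − 0.11 + 0.62) = 1
((((((q -> p) -> p) -> ~q) -> q) -> p) -> q): min(1, 1 − 1 + 0.11) = 0.11
(((((((q -> p) -> p) -> ~q) -> q) -> p) -> q) -> p): min(1, 1 − 0.11 + 0.62) = 1
((((((((q -> p) -> p) -> ~q) -> q) -> p) -> q) -> p) -> r): min(1, 1 − 1 + 0.07) = 0.07
(((((((((q -> p) -> p) -> ~q) -> q) -> p) -> q) -> p) -> r) -> r): min(1, 1 − 0.07 + 0.07) = 1
((((((((((q -> p) -> p) -> ~q) -> q) -> p) -> q) -> p) -> r) -> r) -> p): min(1, 1 − 1 + 0.62) = 0.62
(((((((((((q -> p) -> p) -> ~q) -> q) -> p) -> q) -> p) -> r) -> r) -> p) -> r): min(1, 1 − 0.62 + 0.07) = 0.45
((((((((((((q -> p) -> p) -> ~q) -> q) -> p) -> q) -> p) -> r) -> r) -> p) -> r) -> q): min(1, 1 − 0.45 + 0.11) = 0.66
(((((((((((((q -> p) -> p) -> ~q) -> q) -> p) -> q) -> p) -> r) -> r) -> p) -> r) -> q) -> r): min(1, 1 − 0.66 + 0.07) = 0.41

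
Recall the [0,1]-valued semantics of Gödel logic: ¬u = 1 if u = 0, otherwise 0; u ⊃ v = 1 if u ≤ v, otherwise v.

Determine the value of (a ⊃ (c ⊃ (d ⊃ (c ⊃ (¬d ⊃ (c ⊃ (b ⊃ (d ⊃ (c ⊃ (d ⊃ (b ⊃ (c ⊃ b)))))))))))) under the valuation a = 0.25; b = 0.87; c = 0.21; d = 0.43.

¬d: Gödel ¬ of 0.43 = 0 (operand ≠ 0)
(c ⊃ b): 0.21 ≤ 0.87, so result = 1
(b ⊃ (c ⊃ b)): 0.87 ≤ 1, so result = 1
(d ⊃ (b ⊃ (c ⊃ b))): 0.43 ≤ 1, so result = 1
(c ⊃ (d ⊃ (b ⊃ (c ⊃ b)))): 0.21 ≤ 1, so result = 1
(d ⊃ (c ⊃ (d ⊃ (b ⊃ (c ⊃ b))))): 0.43 ≤ 1, so result = 1
(b ⊃ (d ⊃ (c ⊃ (d ⊃ (b ⊃ (c ⊃ b)))))): 0.87 ≤ 1, so result = 1
(c ⊃ (b ⊃ (d ⊃ (c ⊃ (d ⊃ (b ⊃ (c ⊃ b))))))): 0.21 ≤ 1, so result = 1
(¬d ⊃ (c ⊃ (b ⊃ (d ⊃ (c ⊃ (d ⊃ (b ⊃ (c ⊃ b)))))))): 0 ≤ 1, so result = 1
(c ⊃ (¬d ⊃ (c ⊃ (b ⊃ (d ⊃ (c ⊃ (d ⊃ (b ⊃ (c ⊃ b))))))))): 0.21 ≤ 1, so result = 1
(d ⊃ (c ⊃ (¬d ⊃ (c ⊃ (b ⊃ (d ⊃ (c ⊃ (d ⊃ (b ⊃ (c ⊃ b)))))))))): 0.43 ≤ 1, so result = 1
(c ⊃ (d ⊃ (c ⊃ (¬d ⊃ (c ⊃ (b ⊃ (d ⊃ (c ⊃ (d ⊃ (b ⊃ (c ⊃ b))))))))))): 0.21 ≤ 1, so result = 1
(a ⊃ (c ⊃ (d ⊃ (c ⊃ (¬d ⊃ (c ⊃ (b ⊃ (d ⊃ (c ⊃ (d ⊃ (b ⊃ (c ⊃ b)))))))))))): 0.25 ≤ 1, so result = 1

1.00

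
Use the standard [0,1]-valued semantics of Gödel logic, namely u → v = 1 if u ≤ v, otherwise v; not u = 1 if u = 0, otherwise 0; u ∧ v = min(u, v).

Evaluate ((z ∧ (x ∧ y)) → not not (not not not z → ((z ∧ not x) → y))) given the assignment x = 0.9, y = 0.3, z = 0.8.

(x ∧ y) = min(0.9, 0.3) = 0.3
(z ∧ (x ∧ y)) = min(0.8, 0.3) = 0.3
not z: Gödel ¬ of 0.8 = 0 (operand ≠ 0)
not not z: Gödel ¬ of 0 = 1 (operand is 0)
not not not z: Gödel ¬ of 1 = 0 (operand ≠ 0)
not x: Gödel ¬ of 0.9 = 0 (operand ≠ 0)
(z ∧ not x) = min(0.8, 0) = 0
((z ∧ not x) → y): 0 ≤ 0.3, so result = 1
(not not not z → ((z ∧ not x) → y)): 0 ≤ 1, so result = 1
not (not not not z → ((z ∧ not x) → y)): Gödel ¬ of 1 = 0 (operand ≠ 0)
not not (not not not z → ((z ∧ not x) → y)): Gödel ¬ of 0 = 1 (operand is 0)
((z ∧ (x ∧ y)) → not not (not not not z → ((z ∧ not x) → y))): 0.3 ≤ 1, so result = 1

1.00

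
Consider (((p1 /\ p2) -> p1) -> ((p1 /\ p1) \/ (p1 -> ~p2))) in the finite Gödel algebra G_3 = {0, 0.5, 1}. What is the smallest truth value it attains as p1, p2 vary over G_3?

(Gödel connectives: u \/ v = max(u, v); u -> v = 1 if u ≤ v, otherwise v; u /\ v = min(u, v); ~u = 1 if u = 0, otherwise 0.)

The minimum is attained at p1 = 0.5, p2 = 0.5:
  (p1 /\ p2) = min(0.5, 0.5) = 0.5
  ((p1 /\ p2) -> p1): 0.5 ≤ 0.5, so result = 1
  (p1 /\ p1) = min(0.5, 0.5) = 0.5
  ~p2: Gödel ¬ of 0.5 = 0 (operand ≠ 0)
  (p1 -> ~p2): 0.5 > 0, so result = 0
  ((p1 /\ p1) \/ (p1 -> ~p2)) = max(0.5, 0) = 0.5
  (((p1 /\ p2) -> p1) -> ((p1 /\ p1) \/ (p1 -> ~p2))): 1 > 0.5, so result = 0.5
Checking all 9 assignments confirms none give a value below 0.50.

0.50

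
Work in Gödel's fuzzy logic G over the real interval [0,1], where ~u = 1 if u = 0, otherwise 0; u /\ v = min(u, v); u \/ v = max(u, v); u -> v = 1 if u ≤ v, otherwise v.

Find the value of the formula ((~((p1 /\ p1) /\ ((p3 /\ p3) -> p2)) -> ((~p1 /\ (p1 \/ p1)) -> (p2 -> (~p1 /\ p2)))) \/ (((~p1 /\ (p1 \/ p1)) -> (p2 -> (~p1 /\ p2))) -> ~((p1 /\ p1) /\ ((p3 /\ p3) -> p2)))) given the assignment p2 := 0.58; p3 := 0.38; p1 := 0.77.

1.00

(p1 /\ p1) = min(0.77, 0.77) = 0.77
(p3 /\ p3) = min(0.38, 0.38) = 0.38
((p3 /\ p3) -> p2): 0.38 ≤ 0.58, so result = 1
((p1 /\ p1) /\ ((p3 /\ p3) -> p2)) = min(0.77, 1) = 0.77
~((p1 /\ p1) /\ ((p3 /\ p3) -> p2)): Gödel ¬ of 0.77 = 0 (operand ≠ 0)
~p1: Gödel ¬ of 0.77 = 0 (operand ≠ 0)
(p1 \/ p1) = max(0.77, 0.77) = 0.77
(~p1 /\ (p1 \/ p1)) = min(0, 0.77) = 0
~p1: Gödel ¬ of 0.77 = 0 (operand ≠ 0)
(~p1 /\ p2) = min(0, 0.58) = 0
(p2 -> (~p1 /\ p2)): 0.58 > 0, so result = 0
((~p1 /\ (p1 \/ p1)) -> (p2 -> (~p1 /\ p2))): 0 ≤ 0, so result = 1
(~((p1 /\ p1) /\ ((p3 /\ p3) -> p2)) -> ((~p1 /\ (p1 \/ p1)) -> (p2 -> (~p1 /\ p2)))): 0 ≤ 1, so result = 1
~p1: Gödel ¬ of 0.77 = 0 (operand ≠ 0)
(p1 \/ p1) = max(0.77, 0.77) = 0.77
(~p1 /\ (p1 \/ p1)) = min(0, 0.77) = 0
~p1: Gödel ¬ of 0.77 = 0 (operand ≠ 0)
(~p1 /\ p2) = min(0, 0.58) = 0
(p2 -> (~p1 /\ p2)): 0.58 > 0, so result = 0
((~p1 /\ (p1 \/ p1)) -> (p2 -> (~p1 /\ p2))): 0 ≤ 0, so result = 1
(p1 /\ p1) = min(0.77, 0.77) = 0.77
(p3 /\ p3) = min(0.38, 0.38) = 0.38
((p3 /\ p3) -> p2): 0.38 ≤ 0.58, so result = 1
((p1 /\ p1) /\ ((p3 /\ p3) -> p2)) = min(0.77, 1) = 0.77
~((p1 /\ p1) /\ ((p3 /\ p3) -> p2)): Gödel ¬ of 0.77 = 0 (operand ≠ 0)
(((~p1 /\ (p1 \/ p1)) -> (p2 -> (~p1 /\ p2))) -> ~((p1 /\ p1) /\ ((p3 /\ p3) -> p2))): 1 > 0, so result = 0
((~((p1 /\ p1) /\ ((p3 /\ p3) -> p2)) -> ((~p1 /\ (p1 \/ p1)) -> (p2 -> (~p1 /\ p2)))) \/ (((~p1 /\ (p1 \/ p1)) -> (p2 -> (~p1 /\ p2))) -> ~((p1 /\ p1) /\ ((p3 /\ p3) -> p2)))) = max(1, 0) = 1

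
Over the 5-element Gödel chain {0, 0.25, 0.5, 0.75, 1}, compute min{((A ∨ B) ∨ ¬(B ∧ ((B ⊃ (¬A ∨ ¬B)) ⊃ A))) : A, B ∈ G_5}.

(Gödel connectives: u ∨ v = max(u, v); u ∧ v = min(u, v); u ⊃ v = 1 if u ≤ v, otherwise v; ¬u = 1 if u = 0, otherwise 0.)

0.25

The minimum is attained at A = 0.25, B = 0.25:
  (A ∨ B) = max(0.25, 0.25) = 0.25
  ¬A: Gödel ¬ of 0.25 = 0 (operand ≠ 0)
  ¬B: Gödel ¬ of 0.25 = 0 (operand ≠ 0)
  (¬A ∨ ¬B) = max(0, 0) = 0
  (B ⊃ (¬A ∨ ¬B)): 0.25 > 0, so result = 0
  ((B ⊃ (¬A ∨ ¬B)) ⊃ A): 0 ≤ 0.25, so result = 1
  (B ∧ ((B ⊃ (¬A ∨ ¬B)) ⊃ A)) = min(0.25, 1) = 0.25
  ¬(B ∧ ((B ⊃ (¬A ∨ ¬B)) ⊃ A)): Gödel ¬ of 0.25 = 0 (operand ≠ 0)
  ((A ∨ B) ∨ ¬(B ∧ ((B ⊃ (¬A ∨ ¬B)) ⊃ A))) = max(0.25, 0) = 0.25
Checking all 25 assignments confirms none give a value below 0.25.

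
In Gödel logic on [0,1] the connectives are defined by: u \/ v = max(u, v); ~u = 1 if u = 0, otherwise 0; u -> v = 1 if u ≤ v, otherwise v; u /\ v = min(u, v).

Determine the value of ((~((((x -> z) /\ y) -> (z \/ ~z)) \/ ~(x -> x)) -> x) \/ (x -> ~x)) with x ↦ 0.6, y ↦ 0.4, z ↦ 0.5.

1.00

(x -> z): 0.6 > 0.5, so result = 0.5
((x -> z) /\ y) = min(0.5, 0.4) = 0.4
~z: Gödel ¬ of 0.5 = 0 (operand ≠ 0)
(z \/ ~z) = max(0.5, 0) = 0.5
(((x -> z) /\ y) -> (z \/ ~z)): 0.4 ≤ 0.5, so result = 1
(x -> x): 0.6 ≤ 0.6, so result = 1
~(x -> x): Gödel ¬ of 1 = 0 (operand ≠ 0)
((((x -> z) /\ y) -> (z \/ ~z)) \/ ~(x -> x)) = max(1, 0) = 1
~((((x -> z) /\ y) -> (z \/ ~z)) \/ ~(x -> x)): Gödel ¬ of 1 = 0 (operand ≠ 0)
(~((((x -> z) /\ y) -> (z \/ ~z)) \/ ~(x -> x)) -> x): 0 ≤ 0.6, so result = 1
~x: Gödel ¬ of 0.6 = 0 (operand ≠ 0)
(x -> ~x): 0.6 > 0, so result = 0
((~((((x -> z) /\ y) -> (z \/ ~z)) \/ ~(x -> x)) -> x) \/ (x -> ~x)) = max(1, 0) = 1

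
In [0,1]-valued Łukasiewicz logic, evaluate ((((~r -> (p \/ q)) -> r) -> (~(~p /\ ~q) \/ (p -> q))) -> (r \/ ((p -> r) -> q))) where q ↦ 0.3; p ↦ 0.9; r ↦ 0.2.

1.00

~r: Łukasiewicz ¬ gives 1 − 0.2 = 0.8
(p \/ q) = max(0.9, 0.3) = 0.9
(~r -> (p \/ q)): min(1, 1 − 0.8 + 0.9) = 1
((~r -> (p \/ q)) -> r): min(1, 1 − 1 + 0.2) = 0.2
~p: Łukasiewicz ¬ gives 1 − 0.9 = 0.1
~q: Łukasiewicz ¬ gives 1 − 0.3 = 0.7
(~p /\ ~q) = min(0.1, 0.7) = 0.1
~(~p /\ ~q): Łukasiewicz ¬ gives 1 − 0.1 = 0.9
(p -> q): min(1, 1 − 0.9 + 0.3) = 0.4
(~(~p /\ ~q) \/ (p -> q)) = max(0.9, 0.4) = 0.9
(((~r -> (p \/ q)) -> r) -> (~(~p /\ ~q) \/ (p -> q))): min(1, 1 − 0.2 + 0.9) = 1
(p -> r): min(1, 1 − 0.9 + 0.2) = 0.3
((p -> r) -> q): min(1, 1 − 0.3 + 0.3) = 1
(r \/ ((p -> r) -> q)) = max(0.2, 1) = 1
((((~r -> (p \/ q)) -> r) -> (~(~p /\ ~q) \/ (p -> q))) -> (r \/ ((p -> r) -> q))): min(1, 1 − 1 + 1) = 1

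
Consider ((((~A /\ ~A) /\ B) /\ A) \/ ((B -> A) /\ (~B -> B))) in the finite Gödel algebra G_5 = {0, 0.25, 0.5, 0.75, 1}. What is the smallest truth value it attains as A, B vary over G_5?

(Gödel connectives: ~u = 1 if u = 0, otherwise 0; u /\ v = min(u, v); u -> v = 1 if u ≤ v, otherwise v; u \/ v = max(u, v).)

0.00

The minimum is attained at A = 0, B = 0:
  ~A: Gödel ¬ of 0 = 1 (operand is 0)
  ~A: Gödel ¬ of 0 = 1 (operand is 0)
  (~A /\ ~A) = min(1, 1) = 1
  ((~A /\ ~A) /\ B) = min(1, 0) = 0
  (((~A /\ ~A) /\ B) /\ A) = min(0, 0) = 0
  (B -> A): 0 ≤ 0, so result = 1
  ~B: Gödel ¬ of 0 = 1 (operand is 0)
  (~B -> B): 1 > 0, so result = 0
  ((B -> A) /\ (~B -> B)) = min(1, 0) = 0
  ((((~A /\ ~A) /\ B) /\ A) \/ ((B -> A) /\ (~B -> B))) = max(0, 0) = 0
Checking all 25 assignments confirms none give a value below 0.00.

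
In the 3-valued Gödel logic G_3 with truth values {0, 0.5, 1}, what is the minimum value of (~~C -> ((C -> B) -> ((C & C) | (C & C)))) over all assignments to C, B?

0.50

The minimum is attained at C = 0.5, B = 0.5:
  ~C: Gödel ¬ of 0.5 = 0 (operand ≠ 0)
  ~~C: Gödel ¬ of 0 = 1 (operand is 0)
  (C -> B): 0.5 ≤ 0.5, so result = 1
  (C & C) = min(0.5, 0.5) = 0.5
  (C & C) = min(0.5, 0.5) = 0.5
  ((C & C) | (C & C)) = max(0.5, 0.5) = 0.5
  ((C -> B) -> ((C & C) | (C & C))): 1 > 0.5, so result = 0.5
  (~~C -> ((C -> B) -> ((C & C) | (C & C)))): 1 > 0.5, so result = 0.5
Checking all 9 assignments confirms none give a value below 0.50.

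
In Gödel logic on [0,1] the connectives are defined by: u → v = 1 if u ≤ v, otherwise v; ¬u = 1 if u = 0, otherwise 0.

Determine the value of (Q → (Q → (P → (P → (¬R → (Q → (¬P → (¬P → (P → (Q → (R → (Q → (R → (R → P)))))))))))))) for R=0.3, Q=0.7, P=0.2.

¬R: Gödel ¬ of 0.3 = 0 (operand ≠ 0)
¬P: Gödel ¬ of 0.2 = 0 (operand ≠ 0)
¬P: Gödel ¬ of 0.2 = 0 (operand ≠ 0)
(R → P): 0.3 > 0.2, so result = 0.2
(R → (R → P)): 0.3 > 0.2, so result = 0.2
(Q → (R → (R → P))): 0.7 > 0.2, so result = 0.2
(R → (Q → (R → (R → P)))): 0.3 > 0.2, so result = 0.2
(Q → (R → (Q → (R → (R → P))))): 0.7 > 0.2, so result = 0.2
(P → (Q → (R → (Q → (R → (R → P)))))): 0.2 ≤ 0.2, so result = 1
(¬P → (P → (Q → (R → (Q → (R → (R → P))))))): 0 ≤ 1, so result = 1
(¬P → (¬P → (P → (Q → (R → (Q → (R → (R → P)))))))): 0 ≤ 1, so result = 1
(Q → (¬P → (¬P → (P → (Q → (R → (Q → (R → (R → P))))))))): 0.7 ≤ 1, so result = 1
(¬R → (Q → (¬P → (¬P → (P → (Q → (R → (Q → (R → (R → P)))))))))): 0 ≤ 1, so result = 1
(P → (¬R → (Q → (¬P → (¬P → (P → (Q → (R → (Q → (R → (R → P))))))))))): 0.2 ≤ 1, so result = 1
(P → (P → (¬R → (Q → (¬P → (¬P → (P → (Q → (R → (Q → (R → (R → P)))))))))))): 0.2 ≤ 1, so result = 1
(Q → (P → (P → (¬R → (Q → (¬P → (¬P → (P → (Q → (R → (Q → (R → (R → P))))))))))))): 0.7 ≤ 1, so result = 1
(Q → (Q → (P → (P → (¬R → (Q → (¬P → (¬P → (P → (Q → (R → (Q → (R → (R → P)))))))))))))): 0.7 ≤ 1, so result = 1

1.00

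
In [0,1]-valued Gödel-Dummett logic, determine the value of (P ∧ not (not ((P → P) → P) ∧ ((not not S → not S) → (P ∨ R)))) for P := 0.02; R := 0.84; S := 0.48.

0.02

(P → P): 0.02 ≤ 0.02, so result = 1
((P → P) → P): 1 > 0.02, so result = 0.02
not ((P → P) → P): Gödel ¬ of 0.02 = 0 (operand ≠ 0)
not S: Gödel ¬ of 0.48 = 0 (operand ≠ 0)
not not S: Gödel ¬ of 0 = 1 (operand is 0)
not S: Gödel ¬ of 0.48 = 0 (operand ≠ 0)
(not not S → not S): 1 > 0, so result = 0
(P ∨ R) = max(0.02, 0.84) = 0.84
((not not S → not S) → (P ∨ R)): 0 ≤ 0.84, so result = 1
(not ((P → P) → P) ∧ ((not not S → not S) → (P ∨ R))) = min(0, 1) = 0
not (not ((P → P) → P) ∧ ((not not S → not S) → (P ∨ R))): Gödel ¬ of 0 = 1 (operand is 0)
(P ∧ not (not ((P → P) → P) ∧ ((not not S → not S) → (P ∨ R)))) = min(0.02, 1) = 0.02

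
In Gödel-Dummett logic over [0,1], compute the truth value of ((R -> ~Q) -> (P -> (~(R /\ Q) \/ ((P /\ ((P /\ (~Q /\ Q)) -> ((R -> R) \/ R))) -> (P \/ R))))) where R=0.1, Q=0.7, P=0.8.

1.00

~Q: Gödel ¬ of 0.7 = 0 (operand ≠ 0)
(R -> ~Q): 0.1 > 0, so result = 0
(R /\ Q) = min(0.1, 0.7) = 0.1
~(R /\ Q): Gödel ¬ of 0.1 = 0 (operand ≠ 0)
~Q: Gödel ¬ of 0.7 = 0 (operand ≠ 0)
(~Q /\ Q) = min(0, 0.7) = 0
(P /\ (~Q /\ Q)) = min(0.8, 0) = 0
(R -> R): 0.1 ≤ 0.1, so result = 1
((R -> R) \/ R) = max(1, 0.1) = 1
((P /\ (~Q /\ Q)) -> ((R -> R) \/ R)): 0 ≤ 1, so result = 1
(P /\ ((P /\ (~Q /\ Q)) -> ((R -> R) \/ R))) = min(0.8, 1) = 0.8
(P \/ R) = max(0.8, 0.1) = 0.8
((P /\ ((P /\ (~Q /\ Q)) -> ((R -> R) \/ R))) -> (P \/ R)): 0.8 ≤ 0.8, so result = 1
(~(R /\ Q) \/ ((P /\ ((P /\ (~Q /\ Q)) -> ((R -> R) \/ R))) -> (P \/ R))) = max(0, 1) = 1
(P -> (~(R /\ Q) \/ ((P /\ ((P /\ (~Q /\ Q)) -> ((R -> R) \/ R))) -> (P \/ R)))): 0.8 ≤ 1, so result = 1
((R -> ~Q) -> (P -> (~(R /\ Q) \/ ((P /\ ((P /\ (~Q /\ Q)) -> ((R -> R) \/ R))) -> (P \/ R))))): 0 ≤ 1, so result = 1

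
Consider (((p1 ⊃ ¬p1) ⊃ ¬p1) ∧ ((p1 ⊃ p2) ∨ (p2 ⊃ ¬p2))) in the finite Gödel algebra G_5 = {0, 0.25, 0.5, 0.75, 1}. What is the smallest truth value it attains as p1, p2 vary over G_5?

The minimum is attained at p1 = 0.5, p2 = 0.25:
  ¬p1: Gödel ¬ of 0.5 = 0 (operand ≠ 0)
  (p1 ⊃ ¬p1): 0.5 > 0, so result = 0
  ¬p1: Gödel ¬ of 0.5 = 0 (operand ≠ 0)
  ((p1 ⊃ ¬p1) ⊃ ¬p1): 0 ≤ 0, so result = 1
  (p1 ⊃ p2): 0.5 > 0.25, so result = 0.25
  ¬p2: Gödel ¬ of 0.25 = 0 (operand ≠ 0)
  (p2 ⊃ ¬p2): 0.25 > 0, so result = 0
  ((p1 ⊃ p2) ∨ (p2 ⊃ ¬p2)) = max(0.25, 0) = 0.25
  (((p1 ⊃ ¬p1) ⊃ ¬p1) ∧ ((p1 ⊃ p2) ∨ (p2 ⊃ ¬p2))) = min(1, 0.25) = 0.25
Checking all 25 assignments confirms none give a value below 0.25.

0.25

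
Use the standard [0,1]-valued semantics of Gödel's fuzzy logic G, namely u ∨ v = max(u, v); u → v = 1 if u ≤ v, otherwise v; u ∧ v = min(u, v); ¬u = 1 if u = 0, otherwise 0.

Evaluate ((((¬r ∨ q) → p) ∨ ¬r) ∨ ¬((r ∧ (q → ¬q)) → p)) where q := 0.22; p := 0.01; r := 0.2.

¬r: Gödel ¬ of 0.2 = 0 (operand ≠ 0)
(¬r ∨ q) = max(0, 0.22) = 0.22
((¬r ∨ q) → p): 0.22 > 0.01, so result = 0.01
¬r: Gödel ¬ of 0.2 = 0 (operand ≠ 0)
(((¬r ∨ q) → p) ∨ ¬r) = max(0.01, 0) = 0.01
¬q: Gödel ¬ of 0.22 = 0 (operand ≠ 0)
(q → ¬q): 0.22 > 0, so result = 0
(r ∧ (q → ¬q)) = min(0.2, 0) = 0
((r ∧ (q → ¬q)) → p): 0 ≤ 0.01, so result = 1
¬((r ∧ (q → ¬q)) → p): Gödel ¬ of 1 = 0 (operand ≠ 0)
((((¬r ∨ q) → p) ∨ ¬r) ∨ ¬((r ∧ (q → ¬q)) → p)) = max(0.01, 0) = 0.01

0.01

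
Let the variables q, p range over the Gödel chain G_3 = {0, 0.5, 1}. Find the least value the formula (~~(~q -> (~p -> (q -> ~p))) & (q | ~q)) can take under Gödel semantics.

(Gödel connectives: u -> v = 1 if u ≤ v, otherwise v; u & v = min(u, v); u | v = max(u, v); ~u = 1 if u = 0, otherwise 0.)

0.50

The minimum is attained at q = 0.5, p = 0:
  ~q: Gödel ¬ of 0.5 = 0 (operand ≠ 0)
  ~p: Gödel ¬ of 0 = 1 (operand is 0)
  ~p: Gödel ¬ of 0 = 1 (operand is 0)
  (q -> ~p): 0.5 ≤ 1, so result = 1
  (~p -> (q -> ~p)): 1 ≤ 1, so result = 1
  (~q -> (~p -> (q -> ~p))): 0 ≤ 1, so result = 1
  ~(~q -> (~p -> (q -> ~p))): Gödel ¬ of 1 = 0 (operand ≠ 0)
  ~~(~q -> (~p -> (q -> ~p))): Gödel ¬ of 0 = 1 (operand is 0)
  ~q: Gödel ¬ of 0.5 = 0 (operand ≠ 0)
  (q | ~q) = max(0.5, 0) = 0.5
  (~~(~q -> (~p -> (q -> ~p))) & (q | ~q)) = min(1, 0.5) = 0.5
Checking all 9 assignments confirms none give a value below 0.50.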